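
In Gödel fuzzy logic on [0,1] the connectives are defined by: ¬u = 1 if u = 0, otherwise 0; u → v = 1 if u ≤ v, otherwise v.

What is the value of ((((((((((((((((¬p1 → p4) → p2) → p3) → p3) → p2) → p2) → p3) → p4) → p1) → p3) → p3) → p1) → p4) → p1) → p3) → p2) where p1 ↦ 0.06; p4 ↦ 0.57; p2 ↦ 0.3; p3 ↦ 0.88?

0.30

¬p1: Gödel ¬ of 0.06 = 0 (operand ≠ 0)
(¬p1 → p4): 0 ≤ 0.57, so result = 1
((¬p1 → p4) → p2): 1 > 0.3, so result = 0.3
(((¬p1 → p4) → p2) → p3): 0.3 ≤ 0.88, so result = 1
((((¬p1 → p4) → p2) → p3) → p3): 1 > 0.88, so result = 0.88
(((((¬p1 → p4) → p2) → p3) → p3) → p2): 0.88 > 0.3, so result = 0.3
((((((¬p1 → p4) → p2) → p3) → p3) → p2) → p2): 0.3 ≤ 0.3, so result = 1
(((((((¬p1 → p4) → p2) → p3) → p3) → p2) → p2) → p3): 1 > 0.88, so result = 0.88
((((((((¬p1 → p4) → p2) → p3) → p3) → p2) → p2) → p3) → p4): 0.88 > 0.57, so result = 0.57
(((((((((¬p1 → p4) → p2) → p3) → p3) → p2) → p2) → p3) → p4) → p1): 0.57 > 0.06, so result = 0.06
((((((((((¬p1 → p4) → p2) → p3) → p3) → p2) → p2) → p3) → p4) → p1) → p3): 0.06 ≤ 0.88, so result = 1
(((((((((((¬p1 → p4) → p2) → p3) → p3) → p2) → p2) → p3) → p4) → p1) → p3) → p3): 1 > 0.88, so result = 0.88
((((((((((((¬p1 → p4) → p2) → p3) → p3) → p2) → p2) → p3) → p4) → p1) → p3) → p3) → p1): 0.88 > 0.06, so result = 0.06
(((((((((((((¬p1 → p4) → p2) → p3) → p3) → p2) → p2) → p3) → p4) → p1) → p3) → p3) → p1) → p4): 0.06 ≤ 0.57, so result = 1
((((((((((((((¬p1 → p4) → p2) → p3) → p3) → p2) → p2) → p3) → p4) → p1) → p3) → p3) → p1) → p4) → p1): 1 > 0.06, so result = 0.06
(((((((((((((((¬p1 → p4) → p2) → p3) → p3) → p2) → p2) → p3) → p4) → p1) → p3) → p3) → p1) → p4) → p1) → p3): 0.06 ≤ 0.88, so result = 1
((((((((((((((((¬p1 → p4) → p2) → p3) → p3) → p2) → p2) → p3) → p4) → p1) → p3) → p3) → p1) → p4) → p1) → p3) → p2): 1 > 0.3, so result = 0.3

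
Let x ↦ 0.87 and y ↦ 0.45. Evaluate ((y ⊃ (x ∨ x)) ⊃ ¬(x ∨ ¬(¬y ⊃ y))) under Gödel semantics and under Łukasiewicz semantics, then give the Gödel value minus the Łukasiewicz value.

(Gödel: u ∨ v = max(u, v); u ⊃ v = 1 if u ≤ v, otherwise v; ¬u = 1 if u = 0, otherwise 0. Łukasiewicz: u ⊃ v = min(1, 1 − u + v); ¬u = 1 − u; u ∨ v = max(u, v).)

-0.13

Gödel evaluation:
  (x ∨ x) = max(0.87, 0.87) = 0.87
  (y ⊃ (x ∨ x)): 0.45 ≤ 0.87, so result = 1
  ¬y: Gödel ¬ of 0.45 = 0 (operand ≠ 0)
  (¬y ⊃ y): 0 ≤ 0.45, so result = 1
  ¬(¬y ⊃ y): Gödel ¬ of 1 = 0 (operand ≠ 0)
  (x ∨ ¬(¬y ⊃ y)) = max(0.87, 0) = 0.87
  ¬(x ∨ ¬(¬y ⊃ y)): Gödel ¬ of 0.87 = 0 (operand ≠ 0)
  ((y ⊃ (x ∨ x)) ⊃ ¬(x ∨ ¬(¬y ⊃ y))): 1 > 0, so result = 0
  Gödel value = 0
Łukasiewicz evaluation:
  (x ∨ x) = max(0.87, 0.87) = 0.87
  (y ⊃ (x ∨ x)): min(1, 1 − 0.45 + 0.87) = 1
  ¬y: Łukasiewicz ¬ gives 1 − 0.45 = 0.55
  (¬y ⊃ y): min(1, 1 − 0.55 + 0.45) = 0.9
  ¬(¬y ⊃ y): Łukasiewicz ¬ gives 1 − 0.9 = 0.1
  (x ∨ ¬(¬y ⊃ y)) = max(0.87, 0.1) = 0.87
  ¬(x ∨ ¬(¬y ⊃ y)): Łukasiewicz ¬ gives 1 − 0.87 = 0.13
  ((y ⊃ (x ∨ x)) ⊃ ¬(x ∨ ¬(¬y ⊃ y))): min(1, 1 − 1 + 0.13) = 0.13
  Łukasiewicz value = 0.13
Difference: 0 − 0.13 = -0.13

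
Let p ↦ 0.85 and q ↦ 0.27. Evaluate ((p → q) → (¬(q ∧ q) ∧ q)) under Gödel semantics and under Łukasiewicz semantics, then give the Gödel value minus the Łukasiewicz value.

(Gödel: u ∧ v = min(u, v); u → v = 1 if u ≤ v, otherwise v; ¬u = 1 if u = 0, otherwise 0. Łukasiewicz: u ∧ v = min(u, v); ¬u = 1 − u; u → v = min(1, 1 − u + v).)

Gödel evaluation:
  (p → q): 0.85 > 0.27, so result = 0.27
  (q ∧ q) = min(0.27, 0.27) = 0.27
  ¬(q ∧ q): Gödel ¬ of 0.27 = 0 (operand ≠ 0)
  (¬(q ∧ q) ∧ q) = min(0, 0.27) = 0
  ((p → q) → (¬(q ∧ q) ∧ q)): 0.27 > 0, so result = 0
  Gödel value = 0
Łukasiewicz evaluation:
  (p → q): min(1, 1 − 0.85 + 0.27) = 0.42
  (q ∧ q) = min(0.27, 0.27) = 0.27
  ¬(q ∧ q): Łukasiewicz ¬ gives 1 − 0.27 = 0.73
  (¬(q ∧ q) ∧ q) = min(0.73, 0.27) = 0.27
  ((p → q) → (¬(q ∧ q) ∧ q)): min(1, 1 − 0.42 + 0.27) = 0.85
  Łukasiewicz value = 0.85
Difference: 0 − 0.85 = -0.85

-0.85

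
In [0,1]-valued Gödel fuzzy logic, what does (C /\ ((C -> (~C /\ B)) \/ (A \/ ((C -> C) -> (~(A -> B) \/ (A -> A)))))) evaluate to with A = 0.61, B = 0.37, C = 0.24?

~C: Gödel ¬ of 0.24 = 0 (operand ≠ 0)
(~C /\ B) = min(0, 0.37) = 0
(C -> (~C /\ B)): 0.24 > 0, so result = 0
(C -> C): 0.24 ≤ 0.24, so result = 1
(A -> B): 0.61 > 0.37, so result = 0.37
~(A -> B): Gödel ¬ of 0.37 = 0 (operand ≠ 0)
(A -> A): 0.61 ≤ 0.61, so result = 1
(~(A -> B) \/ (A -> A)) = max(0, 1) = 1
((C -> C) -> (~(A -> B) \/ (A -> A))): 1 ≤ 1, so result = 1
(A \/ ((C -> C) -> (~(A -> B) \/ (A -> A)))) = max(0.61, 1) = 1
((C -> (~C /\ B)) \/ (A \/ ((C -> C) -> (~(A -> B) \/ (A -> A))))) = max(0, 1) = 1
(C /\ ((C -> (~C /\ B)) \/ (A \/ ((C -> C) -> (~(A -> B) \/ (A -> A)))))) = min(0.24, 1) = 0.24

0.24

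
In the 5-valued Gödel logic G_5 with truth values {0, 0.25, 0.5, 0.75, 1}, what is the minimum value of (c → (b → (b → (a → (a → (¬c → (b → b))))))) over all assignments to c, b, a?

1.00

Every assignment gives 1. For instance at c = 0, b = 0, a = 0:
  ¬c: Gödel ¬ of 0 = 1 (operand is 0)
  (b → b): 0 ≤ 0, so result = 1
  (¬c → (b → b)): 1 ≤ 1, so result = 1
  (a → (¬c → (b → b))): 0 ≤ 1, so result = 1
  (a → (a → (¬c → (b → b)))): 0 ≤ 1, so result = 1
  (b → (a → (a → (¬c → (b → b))))): 0 ≤ 1, so result = 1
  (b → (b → (a → (a → (¬c → (b → b)))))): 0 ≤ 1, so result = 1
  (c → (b → (b → (a → (a → (¬c → (b → b))))))): 0 ≤ 1, so result = 1
All 125 assignments give value 1 — the formula is a G_5-tautology.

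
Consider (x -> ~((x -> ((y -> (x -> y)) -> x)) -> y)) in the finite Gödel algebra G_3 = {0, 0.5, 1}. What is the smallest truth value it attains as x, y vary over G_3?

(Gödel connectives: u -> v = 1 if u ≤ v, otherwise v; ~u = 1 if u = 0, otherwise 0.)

0.00

The minimum is attained at x = 0.5, y = 0.5:
  (x -> y): 0.5 ≤ 0.5, so result = 1
  (y -> (x -> y)): 0.5 ≤ 1, so result = 1
  ((y -> (x -> y)) -> x): 1 > 0.5, so result = 0.5
  (x -> ((y -> (x -> y)) -> x)): 0.5 ≤ 0.5, so result = 1
  ((x -> ((y -> (x -> y)) -> x)) -> y): 1 > 0.5, so result = 0.5
  ~((x -> ((y -> (x -> y)) -> x)) -> y): Gödel ¬ of 0.5 = 0 (operand ≠ 0)
  (x -> ~((x -> ((y -> (x -> y)) -> x)) -> y)): 0.5 > 0, so result = 0
Checking all 9 assignments confirms none give a value below 0.00.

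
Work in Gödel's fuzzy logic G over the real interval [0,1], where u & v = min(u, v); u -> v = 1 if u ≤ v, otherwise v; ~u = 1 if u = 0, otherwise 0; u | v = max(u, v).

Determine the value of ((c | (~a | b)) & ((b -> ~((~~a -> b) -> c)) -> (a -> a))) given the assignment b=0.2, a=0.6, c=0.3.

~a: Gödel ¬ of 0.6 = 0 (operand ≠ 0)
(~a | b) = max(0, 0.2) = 0.2
(c | (~a | b)) = max(0.3, 0.2) = 0.3
~a: Gödel ¬ of 0.6 = 0 (operand ≠ 0)
~~a: Gödel ¬ of 0 = 1 (operand is 0)
(~~a -> b): 1 > 0.2, so result = 0.2
((~~a -> b) -> c): 0.2 ≤ 0.3, so result = 1
~((~~a -> b) -> c): Gödel ¬ of 1 = 0 (operand ≠ 0)
(b -> ~((~~a -> b) -> c)): 0.2 > 0, so result = 0
(a -> a): 0.6 ≤ 0.6, so result = 1
((b -> ~((~~a -> b) -> c)) -> (a -> a)): 0 ≤ 1, so result = 1
((c | (~a | b)) & ((b -> ~((~~a -> b) -> c)) -> (a -> a))) = min(0.3, 1) = 0.3

0.30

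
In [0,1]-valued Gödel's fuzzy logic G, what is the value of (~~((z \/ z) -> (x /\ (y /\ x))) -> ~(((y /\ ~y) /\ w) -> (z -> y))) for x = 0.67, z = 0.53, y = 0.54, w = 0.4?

0.00

(z \/ z) = max(0.53, 0.53) = 0.53
(y /\ x) = min(0.54, 0.67) = 0.54
(x /\ (y /\ x)) = min(0.67, 0.54) = 0.54
((z \/ z) -> (x /\ (y /\ x))): 0.53 ≤ 0.54, so result = 1
~((z \/ z) -> (x /\ (y /\ x))): Gödel ¬ of 1 = 0 (operand ≠ 0)
~~((z \/ z) -> (x /\ (y /\ x))): Gödel ¬ of 0 = 1 (operand is 0)
~y: Gödel ¬ of 0.54 = 0 (operand ≠ 0)
(y /\ ~y) = min(0.54, 0) = 0
((y /\ ~y) /\ w) = min(0, 0.4) = 0
(z -> y): 0.53 ≤ 0.54, so result = 1
(((y /\ ~y) /\ w) -> (z -> y)): 0 ≤ 1, so result = 1
~(((y /\ ~y) /\ w) -> (z -> y)): Gödel ¬ of 1 = 0 (operand ≠ 0)
(~~((z \/ z) -> (x /\ (y /\ x))) -> ~(((y /\ ~y) /\ w) -> (z -> y))): 1 > 0, so result = 0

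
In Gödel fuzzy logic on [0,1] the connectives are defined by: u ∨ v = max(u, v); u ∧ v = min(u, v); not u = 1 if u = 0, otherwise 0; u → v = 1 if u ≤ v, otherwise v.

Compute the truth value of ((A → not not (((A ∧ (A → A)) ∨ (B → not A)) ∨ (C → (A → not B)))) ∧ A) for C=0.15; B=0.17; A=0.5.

0.50

(A → A): 0.5 ≤ 0.5, so result = 1
(A ∧ (A → A)) = min(0.5, 1) = 0.5
not A: Gödel ¬ of 0.5 = 0 (operand ≠ 0)
(B → not A): 0.17 > 0, so result = 0
((A ∧ (A → A)) ∨ (B → not A)) = max(0.5, 0) = 0.5
not B: Gödel ¬ of 0.17 = 0 (operand ≠ 0)
(A → not B): 0.5 > 0, so result = 0
(C → (A → not B)): 0.15 > 0, so result = 0
(((A ∧ (A → A)) ∨ (B → not A)) ∨ (C → (A → not B))) = max(0.5, 0) = 0.5
not (((A ∧ (A → A)) ∨ (B → not A)) ∨ (C → (A → not B))): Gödel ¬ of 0.5 = 0 (operand ≠ 0)
not not (((A ∧ (A → A)) ∨ (B → not A)) ∨ (C → (A → not B))): Gödel ¬ of 0 = 1 (operand is 0)
(A → not not (((A ∧ (A → A)) ∨ (B → not A)) ∨ (C → (A → not B)))): 0.5 ≤ 1, so result = 1
((A → not not (((A ∧ (A → A)) ∨ (B → not A)) ∨ (C → (A → not B)))) ∧ A) = min(1, 0.5) = 0.5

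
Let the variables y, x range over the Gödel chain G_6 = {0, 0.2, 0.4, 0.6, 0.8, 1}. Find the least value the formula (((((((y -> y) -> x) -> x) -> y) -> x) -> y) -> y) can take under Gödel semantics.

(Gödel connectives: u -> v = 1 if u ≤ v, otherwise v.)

0.20

The minimum is attained at y = 0.2, x = 0:
  (y -> y): 0.2 ≤ 0.2, so result = 1
  ((y -> y) -> x): 1 > 0, so result = 0
  (((y -> y) -> x) -> x): 0 ≤ 0, so result = 1
  ((((y -> y) -> x) -> x) -> y): 1 > 0.2, so result = 0.2
  (((((y -> y) -> x) -> x) -> y) -> x): 0.2 > 0, so result = 0
  ((((((y -> y) -> x) -> x) -> y) -> x) -> y): 0 ≤ 0.2, so result = 1
  (((((((y -> y) -> x) -> x) -> y) -> x) -> y) -> y): 1 > 0.2, so result = 0.2
Checking all 36 assignments confirms none give a value below 0.20.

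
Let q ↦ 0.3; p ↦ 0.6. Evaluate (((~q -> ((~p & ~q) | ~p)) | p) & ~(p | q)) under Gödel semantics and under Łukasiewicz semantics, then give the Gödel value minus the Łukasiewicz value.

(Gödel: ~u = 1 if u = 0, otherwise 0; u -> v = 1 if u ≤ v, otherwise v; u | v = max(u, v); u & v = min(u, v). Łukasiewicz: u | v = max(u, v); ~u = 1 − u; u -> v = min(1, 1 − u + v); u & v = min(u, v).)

Gödel evaluation:
  ~q: Gödel ¬ of 0.3 = 0 (operand ≠ 0)
  ~p: Gödel ¬ of 0.6 = 0 (operand ≠ 0)
  ~q: Gödel ¬ of 0.3 = 0 (operand ≠ 0)
  (~p & ~q) = min(0, 0) = 0
  ~p: Gödel ¬ of 0.6 = 0 (operand ≠ 0)
  ((~p & ~q) | ~p) = max(0, 0) = 0
  (~q -> ((~p & ~q) | ~p)): 0 ≤ 0, so result = 1
  ((~q -> ((~p & ~q) | ~p)) | p) = max(1, 0.6) = 1
  (p | q) = max(0.6, 0.3) = 0.6
  ~(p | q): Gödel ¬ of 0.6 = 0 (operand ≠ 0)
  (((~q -> ((~p & ~q) | ~p)) | p) & ~(p | q)) = min(1, 0) = 0
  Gödel value = 0
Łukasiewicz evaluation:
  ~q: Łukasiewicz ¬ gives 1 − 0.3 = 0.7
  ~p: Łukasiewicz ¬ gives 1 − 0.6 = 0.4
  ~q: Łukasiewicz ¬ gives 1 − 0.3 = 0.7
  (~p & ~q) = min(0.4, 0.7) = 0.4
  ~p: Łukasiewicz ¬ gives 1 − 0.6 = 0.4
  ((~p & ~q) | ~p) = max(0.4, 0.4) = 0.4
  (~q -> ((~p & ~q) | ~p)): min(1, 1 − 0.7 + 0.4) = 0.7
  ((~q -> ((~p & ~q) | ~p)) | p) = max(0.7, 0.6) = 0.7
  (p | q) = max(0.6, 0.3) = 0.6
  ~(p | q): Łukasiewicz ¬ gives 1 − 0.6 = 0.4
  (((~q -> ((~p & ~q) | ~p)) | p) & ~(p | q)) = min(0.7, 0.4) = 0.4
  Łukasiewicz value = 0.4
Difference: 0 − 0.4 = -0.40

-0.40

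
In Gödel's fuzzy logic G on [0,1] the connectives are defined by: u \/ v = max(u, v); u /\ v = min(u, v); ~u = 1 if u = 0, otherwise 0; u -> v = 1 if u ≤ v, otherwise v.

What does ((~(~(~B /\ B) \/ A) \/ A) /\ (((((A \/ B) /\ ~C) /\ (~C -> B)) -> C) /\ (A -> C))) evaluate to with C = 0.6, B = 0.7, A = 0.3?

0.30

~B: Gödel ¬ of 0.7 = 0 (operand ≠ 0)
(~B /\ B) = min(0, 0.7) = 0
~(~B /\ B): Gödel ¬ of 0 = 1 (operand is 0)
(~(~B /\ B) \/ A) = max(1, 0.3) = 1
~(~(~B /\ B) \/ A): Gödel ¬ of 1 = 0 (operand ≠ 0)
(~(~(~B /\ B) \/ A) \/ A) = max(0, 0.3) = 0.3
(A \/ B) = max(0.3, 0.7) = 0.7
~C: Gödel ¬ of 0.6 = 0 (operand ≠ 0)
((A \/ B) /\ ~C) = min(0.7, 0) = 0
~C: Gödel ¬ of 0.6 = 0 (operand ≠ 0)
(~C -> B): 0 ≤ 0.7, so result = 1
(((A \/ B) /\ ~C) /\ (~C -> B)) = min(0, 1) = 0
((((A \/ B) /\ ~C) /\ (~C -> B)) -> C): 0 ≤ 0.6, so result = 1
(A -> C): 0.3 ≤ 0.6, so result = 1
(((((A \/ B) /\ ~C) /\ (~C -> B)) -> C) /\ (A -> C)) = min(1, 1) = 1
((~(~(~B /\ B) \/ A) \/ A) /\ (((((A \/ B) /\ ~C) /\ (~C -> B)) -> C) /\ (A -> C))) = min(0.3, 1) = 0.3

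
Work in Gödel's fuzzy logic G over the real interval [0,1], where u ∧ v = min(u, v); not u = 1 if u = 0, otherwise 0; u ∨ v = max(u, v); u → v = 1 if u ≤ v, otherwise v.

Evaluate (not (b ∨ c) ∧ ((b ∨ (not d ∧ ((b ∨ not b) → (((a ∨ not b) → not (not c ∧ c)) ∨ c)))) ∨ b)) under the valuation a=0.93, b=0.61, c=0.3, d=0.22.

0.00

(b ∨ c) = max(0.61, 0.3) = 0.61
not (b ∨ c): Gödel ¬ of 0.61 = 0 (operand ≠ 0)
not d: Gödel ¬ of 0.22 = 0 (operand ≠ 0)
not b: Gödel ¬ of 0.61 = 0 (operand ≠ 0)
(b ∨ not b) = max(0.61, 0) = 0.61
not b: Gödel ¬ of 0.61 = 0 (operand ≠ 0)
(a ∨ not b) = max(0.93, 0) = 0.93
not c: Gödel ¬ of 0.3 = 0 (operand ≠ 0)
(not c ∧ c) = min(0, 0.3) = 0
not (not c ∧ c): Gödel ¬ of 0 = 1 (operand is 0)
((a ∨ not b) → not (not c ∧ c)): 0.93 ≤ 1, so result = 1
(((a ∨ not b) → not (not c ∧ c)) ∨ c) = max(1, 0.3) = 1
((b ∨ not b) → (((a ∨ not b) → not (not c ∧ c)) ∨ c)): 0.61 ≤ 1, so result = 1
(not d ∧ ((b ∨ not b) → (((a ∨ not b) → not (not c ∧ c)) ∨ c))) = min(0, 1) = 0
(b ∨ (not d ∧ ((b ∨ not b) → (((a ∨ not b) → not (not c ∧ c)) ∨ c)))) = max(0.61, 0) = 0.61
((b ∨ (not d ∧ ((b ∨ not b) → (((a ∨ not b) → not (not c ∧ c)) ∨ c)))) ∨ b) = max(0.61, 0.61) = 0.61
(not (b ∨ c) ∧ ((b ∨ (not d ∧ ((b ∨ not b) → (((a ∨ not b) → not (not c ∧ c)) ∨ c)))) ∨ b)) = min(0, 0.61) = 0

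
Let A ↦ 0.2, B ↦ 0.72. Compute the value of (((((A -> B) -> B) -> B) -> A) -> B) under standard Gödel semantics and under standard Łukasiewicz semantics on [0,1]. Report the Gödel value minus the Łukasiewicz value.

0.00

Gödel evaluation:
  (A -> B): 0.2 ≤ 0.72, so result = 1
  ((A -> B) -> B): 1 > 0.72, so result = 0.72
  (((A -> B) -> B) -> B): 0.72 ≤ 0.72, so result = 1
  ((((A -> B) -> B) -> B) -> A): 1 > 0.2, so result = 0.2
  (((((A -> B) -> B) -> B) -> A) -> B): 0.2 ≤ 0.72, so result = 1
  Gödel value = 1
Łukasiewicz evaluation:
  (A -> B): min(1, 1 − 0.2 + 0.72) = 1
  ((A -> B) -> B): min(1, 1 − 1 + 0.72) = 0.72
  (((A -> B) -> B) -> B): min(1, 1 − 0.72 + 0.72) = 1
  ((((A -> B) -> B) -> B) -> A): min(1, 1 − 1 + 0.2) = 0.2
  (((((A -> B) -> B) -> B) -> A) -> B): min(1, 1 − 0.2 + 0.72) = 1
  Łukasiewicz value = 1
Difference: 1 − 1 = 0.00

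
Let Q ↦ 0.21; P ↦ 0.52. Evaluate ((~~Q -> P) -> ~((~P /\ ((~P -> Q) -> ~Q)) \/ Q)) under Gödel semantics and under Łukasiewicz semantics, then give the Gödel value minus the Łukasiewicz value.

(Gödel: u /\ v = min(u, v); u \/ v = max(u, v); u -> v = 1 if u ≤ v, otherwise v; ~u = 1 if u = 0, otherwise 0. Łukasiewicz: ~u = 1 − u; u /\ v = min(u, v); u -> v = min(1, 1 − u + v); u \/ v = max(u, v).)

Gödel evaluation:
  ~Q: Gödel ¬ of 0.21 = 0 (operand ≠ 0)
  ~~Q: Gödel ¬ of 0 = 1 (operand is 0)
  (~~Q -> P): 1 > 0.52, so result = 0.52
  ~P: Gödel ¬ of 0.52 = 0 (operand ≠ 0)
  ~P: Gödel ¬ of 0.52 = 0 (operand ≠ 0)
  (~P -> Q): 0 ≤ 0.21, so result = 1
  ~Q: Gödel ¬ of 0.21 = 0 (operand ≠ 0)
  ((~P -> Q) -> ~Q): 1 > 0, so result = 0
  (~P /\ ((~P -> Q) -> ~Q)) = min(0, 0) = 0
  ((~P /\ ((~P -> Q) -> ~Q)) \/ Q) = max(0, 0.21) = 0.21
  ~((~P /\ ((~P -> Q) -> ~Q)) \/ Q): Gödel ¬ of 0.21 = 0 (operand ≠ 0)
  ((~~Q -> P) -> ~((~P /\ ((~P -> Q) -> ~Q)) \/ Q)): 0.52 > 0, so result = 0
  Gödel value = 0
Łukasiewicz evaluation:
  ~Q: Łukasiewicz ¬ gives 1 − 0.21 = 0.79
  ~~Q: Łukasiewicz ¬ gives 1 − 0.79 = 0.21
  (~~Q -> P): min(1, 1 − 0.21 + 0.52) = 1
  ~P: Łukasiewicz ¬ gives 1 − 0.52 = 0.48
  ~P: Łukasiewicz ¬ gives 1 − 0.52 = 0.48
  (~P -> Q): min(1, 1 − 0.48 + 0.21) = 0.73
  ~Q: Łukasiewicz ¬ gives 1 − 0.21 = 0.79
  ((~P -> Q) -> ~Q): min(1, 1 − 0.73 + 0.79) = 1
  (~P /\ ((~P -> Q) -> ~Q)) = min(0.48, 1) = 0.48
  ((~P /\ ((~P -> Q) -> ~Q)) \/ Q) = max(0.48, 0.21) = 0.48
  ~((~P /\ ((~P -> Q) -> ~Q)) \/ Q): Łukasiewicz ¬ gives 1 − 0.48 = 0.52
  ((~~Q -> P) -> ~((~P /\ ((~P -> Q) -> ~Q)) \/ Q)): min(1, 1 − 1 + 0.52) = 0.52
  Łukasiewicz value = 0.52
Difference: 0 − 0.52 = -0.52

-0.52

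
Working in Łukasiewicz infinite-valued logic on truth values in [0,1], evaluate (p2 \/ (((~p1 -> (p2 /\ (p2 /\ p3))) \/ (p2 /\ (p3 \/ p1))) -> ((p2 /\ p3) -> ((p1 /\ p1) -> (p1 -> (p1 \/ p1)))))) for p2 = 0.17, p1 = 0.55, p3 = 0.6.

~p1: Łukasiewicz ¬ gives 1 − 0.55 = 0.45
(p2 /\ p3) = min(0.17, 0.6) = 0.17
(p2 /\ (p2 /\ p3)) = min(0.17, 0.17) = 0.17
(~p1 -> (p2 /\ (p2 /\ p3))): min(1, 1 − 0.45 + 0.17) = 0.72
(p3 \/ p1) = max(0.6, 0.55) = 0.6
(p2 /\ (p3 \/ p1)) = min(0.17, 0.6) = 0.17
((~p1 -> (p2 /\ (p2 /\ p3))) \/ (p2 /\ (p3 \/ p1))) = max(0.72, 0.17) = 0.72
(p2 /\ p3) = min(0.17, 0.6) = 0.17
(p1 /\ p1) = min(0.55, 0.55) = 0.55
(p1 \/ p1) = max(0.55, 0.55) = 0.55
(p1 -> (p1 \/ p1)): min(1, 1 − 0.55 + 0.55) = 1
((p1 /\ p1) -> (p1 -> (p1 \/ p1))): min(1, 1 − 0.55 + 1) = 1
((p2 /\ p3) -> ((p1 /\ p1) -> (p1 -> (p1 \/ p1)))): min(1, 1 − 0.17 + 1) = 1
(((~p1 -> (p2 /\ (p2 /\ p3))) \/ (p2 /\ (p3 \/ p1))) -> ((p2 /\ p3) -> ((p1 /\ p1) -> (p1 -> (p1 \/ p1))))): min(1, 1 − 0.72 + 1) = 1
(p2 \/ (((~p1 -> (p2 /\ (p2 /\ p3))) \/ (p2 /\ (p3 \/ p1))) -> ((p2 /\ p3) -> ((p1 /\ p1) -> (p1 -> (p1 \/ p1)))))) = max(0.17, 1) = 1

1.00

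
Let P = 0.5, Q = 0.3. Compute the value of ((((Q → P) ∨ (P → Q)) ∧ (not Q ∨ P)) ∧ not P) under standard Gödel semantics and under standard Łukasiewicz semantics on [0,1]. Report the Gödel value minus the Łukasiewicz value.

Gödel evaluation:
  (Q → P): 0.3 ≤ 0.5, so result = 1
  (P → Q): 0.5 > 0.3, so result = 0.3
  ((Q → P) ∨ (P → Q)) = max(1, 0.3) = 1
  not Q: Gödel ¬ of 0.3 = 0 (operand ≠ 0)
  (not Q ∨ P) = max(0, 0.5) = 0.5
  (((Q → P) ∨ (P → Q)) ∧ (not Q ∨ P)) = min(1, 0.5) = 0.5
  not P: Gödel ¬ of 0.5 = 0 (operand ≠ 0)
  ((((Q → P) ∨ (P → Q)) ∧ (not Q ∨ P)) ∧ not P) = min(0.5, 0) = 0
  Gödel value = 0
Łukasiewicz evaluation:
  (Q → P): min(1, 1 − 0.3 + 0.5) = 1
  (P → Q): min(1, 1 − 0.5 + 0.3) = 0.8
  ((Q → P) ∨ (P → Q)) = max(1, 0.8) = 1
  not Q: Łukasiewicz ¬ gives 1 − 0.3 = 0.7
  (not Q ∨ P) = max(0.7, 0.5) = 0.7
  (((Q → P) ∨ (P → Q)) ∧ (not Q ∨ P)) = min(1, 0.7) = 0.7
  not P: Łukasiewicz ¬ gives 1 − 0.5 = 0.5
  ((((Q → P) ∨ (P → Q)) ∧ (not Q ∨ P)) ∧ not P) = min(0.7, 0.5) = 0.5
  Łukasiewicz value = 0.5
Difference: 0 − 0.5 = -0.50

-0.50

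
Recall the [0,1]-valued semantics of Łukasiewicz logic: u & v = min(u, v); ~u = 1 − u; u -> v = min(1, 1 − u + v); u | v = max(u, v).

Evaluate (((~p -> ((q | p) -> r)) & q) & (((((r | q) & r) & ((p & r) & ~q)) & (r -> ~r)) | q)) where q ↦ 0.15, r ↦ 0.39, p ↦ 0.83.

0.15

~p: Łukasiewicz ¬ gives 1 − 0.83 = 0.17
(q | p) = max(0.15, 0.83) = 0.83
((q | p) -> r): min(1, 1 − 0.83 + 0.39) = 0.56
(~p -> ((q | p) -> r)): min(1, 1 − 0.17 + 0.56) = 1
((~p -> ((q | p) -> r)) & q) = min(1, 0.15) = 0.15
(r | q) = max(0.39, 0.15) = 0.39
((r | q) & r) = min(0.39, 0.39) = 0.39
(p & r) = min(0.83, 0.39) = 0.39
~q: Łukasiewicz ¬ gives 1 − 0.15 = 0.85
((p & r) & ~q) = min(0.39, 0.85) = 0.39
(((r | q) & r) & ((p & r) & ~q)) = min(0.39, 0.39) = 0.39
~r: Łukasiewicz ¬ gives 1 − 0.39 = 0.61
(r -> ~r): min(1, 1 − 0.39 + 0.61) = 1
((((r | q) & r) & ((p & r) & ~q)) & (r -> ~r)) = min(0.39, 1) = 0.39
(((((r | q) & r) & ((p & r) & ~q)) & (r -> ~r)) | q) = max(0.39, 0.15) = 0.39
(((~p -> ((q | p) -> r)) & q) & (((((r | q) & r) & ((p & r) & ~q)) & (r -> ~r)) | q)) = min(0.15, 0.39) = 0.15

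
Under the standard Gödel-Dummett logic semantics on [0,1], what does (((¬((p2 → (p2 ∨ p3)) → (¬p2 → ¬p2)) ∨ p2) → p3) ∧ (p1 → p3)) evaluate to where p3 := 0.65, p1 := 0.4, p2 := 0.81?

0.65

(p2 ∨ p3) = max(0.81, 0.65) = 0.81
(p2 → (p2 ∨ p3)): 0.81 ≤ 0.81, so result = 1
¬p2: Gödel ¬ of 0.81 = 0 (operand ≠ 0)
¬p2: Gödel ¬ of 0.81 = 0 (operand ≠ 0)
(¬p2 → ¬p2): 0 ≤ 0, so result = 1
((p2 → (p2 ∨ p3)) → (¬p2 → ¬p2)): 1 ≤ 1, so result = 1
¬((p2 → (p2 ∨ p3)) → (¬p2 → ¬p2)): Gödel ¬ of 1 = 0 (operand ≠ 0)
(¬((p2 → (p2 ∨ p3)) → (¬p2 → ¬p2)) ∨ p2) = max(0, 0.81) = 0.81
((¬((p2 → (p2 ∨ p3)) → (¬p2 → ¬p2)) ∨ p2) → p3): 0.81 > 0.65, so result = 0.65
(p1 → p3): 0.4 ≤ 0.65, so result = 1
(((¬((p2 → (p2 ∨ p3)) → (¬p2 → ¬p2)) ∨ p2) → p3) ∧ (p1 → p3)) = min(0.65, 1) = 0.65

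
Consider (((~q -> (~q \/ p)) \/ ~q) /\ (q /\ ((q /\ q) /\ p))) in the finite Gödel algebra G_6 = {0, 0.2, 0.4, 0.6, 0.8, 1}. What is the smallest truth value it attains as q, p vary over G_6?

The minimum is attained at q = 0, p = 0:
  ~q: Gödel ¬ of 0 = 1 (operand is 0)
  ~q: Gödel ¬ of 0 = 1 (operand is 0)
  (~q \/ p) = max(1, 0) = 1
  (~q -> (~q \/ p)): 1 ≤ 1, so result = 1
  ~q: Gödel ¬ of 0 = 1 (operand is 0)
  ((~q -> (~q \/ p)) \/ ~q) = max(1, 1) = 1
  (q /\ q) = min(0, 0) = 0
  ((q /\ q) /\ p) = min(0, 0) = 0
  (q /\ ((q /\ q) /\ p)) = min(0, 0) = 0
  (((~q -> (~q \/ p)) \/ ~q) /\ (q /\ ((q /\ q) /\ p))) = min(1, 0) = 0
Checking all 36 assignments confirms none give a value below 0.00.

0.00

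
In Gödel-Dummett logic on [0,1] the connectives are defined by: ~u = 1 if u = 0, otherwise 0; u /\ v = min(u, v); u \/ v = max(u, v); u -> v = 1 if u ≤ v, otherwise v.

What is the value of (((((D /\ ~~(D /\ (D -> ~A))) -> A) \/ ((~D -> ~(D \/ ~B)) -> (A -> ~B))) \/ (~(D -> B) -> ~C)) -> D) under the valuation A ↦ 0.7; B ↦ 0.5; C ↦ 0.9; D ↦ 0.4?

~A: Gödel ¬ of 0.7 = 0 (operand ≠ 0)
(D -> ~A): 0.4 > 0, so result = 0
(D /\ (D -> ~A)) = min(0.4, 0) = 0
~(D /\ (D -> ~A)): Gödel ¬ of 0 = 1 (operand is 0)
~~(D /\ (D -> ~A)): Gödel ¬ of 1 = 0 (operand ≠ 0)
(D /\ ~~(D /\ (D -> ~A))) = min(0.4, 0) = 0
((D /\ ~~(D /\ (D -> ~A))) -> A): 0 ≤ 0.7, so result = 1
~D: Gödel ¬ of 0.4 = 0 (operand ≠ 0)
~B: Gödel ¬ of 0.5 = 0 (operand ≠ 0)
(D \/ ~B) = max(0.4, 0) = 0.4
~(D \/ ~B): Gödel ¬ of 0.4 = 0 (operand ≠ 0)
(~D -> ~(D \/ ~B)): 0 ≤ 0, so result = 1
~B: Gödel ¬ of 0.5 = 0 (operand ≠ 0)
(A -> ~B): 0.7 > 0, so result = 0
((~D -> ~(D \/ ~B)) -> (A -> ~B)): 1 > 0, so result = 0
(((D /\ ~~(D /\ (D -> ~A))) -> A) \/ ((~D -> ~(D \/ ~B)) -> (A -> ~B))) = max(1, 0) = 1
(D -> B): 0.4 ≤ 0.5, so result = 1
~(D -> B): Gödel ¬ of 1 = 0 (operand ≠ 0)
~C: Gödel ¬ of 0.9 = 0 (operand ≠ 0)
(~(D -> B) -> ~C): 0 ≤ 0, so result = 1
((((D /\ ~~(D /\ (D -> ~A))) -> A) \/ ((~D -> ~(D \/ ~B)) -> (A -> ~B))) \/ (~(D -> B) -> ~C)) = max(1, 1) = 1
(((((D /\ ~~(D /\ (D -> ~A))) -> A) \/ ((~D -> ~(D \/ ~B)) -> (A -> ~B))) \/ (~(D -> B) -> ~C)) -> D): 1 > 0.4, so result = 0.4

0.40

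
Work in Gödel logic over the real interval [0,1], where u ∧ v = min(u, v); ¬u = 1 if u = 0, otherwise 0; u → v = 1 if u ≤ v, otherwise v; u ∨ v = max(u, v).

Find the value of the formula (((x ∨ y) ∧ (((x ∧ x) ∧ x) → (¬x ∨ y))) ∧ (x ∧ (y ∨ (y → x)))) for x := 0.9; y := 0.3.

(x ∨ y) = max(0.9, 0.3) = 0.9
(x ∧ x) = min(0.9, 0.9) = 0.9
((x ∧ x) ∧ x) = min(0.9, 0.9) = 0.9
¬x: Gödel ¬ of 0.9 = 0 (operand ≠ 0)
(¬x ∨ y) = max(0, 0.3) = 0.3
(((x ∧ x) ∧ x) → (¬x ∨ y)): 0.9 > 0.3, so result = 0.3
((x ∨ y) ∧ (((x ∧ x) ∧ x) → (¬x ∨ y))) = min(0.9, 0.3) = 0.3
(y → x): 0.3 ≤ 0.9, so result = 1
(y ∨ (y → x)) = max(0.3, 1) = 1
(x ∧ (y ∨ (y → x))) = min(0.9, 1) = 0.9
(((x ∨ y) ∧ (((x ∧ x) ∧ x) → (¬x ∨ y))) ∧ (x ∧ (y ∨ (y → x)))) = min(0.3, 0.9) = 0.3

0.30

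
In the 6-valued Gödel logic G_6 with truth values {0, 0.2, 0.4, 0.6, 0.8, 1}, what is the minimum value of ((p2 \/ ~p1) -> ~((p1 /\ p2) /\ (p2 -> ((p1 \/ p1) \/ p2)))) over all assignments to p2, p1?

0.00

The minimum is attained at p2 = 0.2, p1 = 0.2:
  ~p1: Gödel ¬ of 0.2 = 0 (operand ≠ 0)
  (p2 \/ ~p1) = max(0.2, 0) = 0.2
  (p1 /\ p2) = min(0.2, 0.2) = 0.2
  (p1 \/ p1) = max(0.2, 0.2) = 0.2
  ((p1 \/ p1) \/ p2) = max(0.2, 0.2) = 0.2
  (p2 -> ((p1 \/ p1) \/ p2)): 0.2 ≤ 0.2, so result = 1
  ((p1 /\ p2) /\ (p2 -> ((p1 \/ p1) \/ p2))) = min(0.2, 1) = 0.2
  ~((p1 /\ p2) /\ (p2 -> ((p1 \/ p1) \/ p2))): Gödel ¬ of 0.2 = 0 (operand ≠ 0)
  ((p2 \/ ~p1) -> ~((p1 /\ p2) /\ (p2 -> ((p1 \/ p1) \/ p2)))): 0.2 > 0, so result = 0
Checking all 36 assignments confirms none give a value below 0.00.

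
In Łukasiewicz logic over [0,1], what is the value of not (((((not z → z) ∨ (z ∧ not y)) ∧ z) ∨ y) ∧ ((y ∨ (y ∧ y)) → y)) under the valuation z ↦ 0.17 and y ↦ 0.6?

0.40

not z: Łukasiewicz ¬ gives 1 − 0.17 = 0.83
(not z → z): min(1, 1 − 0.83 + 0.17) = 0.34
not y: Łukasiewicz ¬ gives 1 − 0.6 = 0.4
(z ∧ not y) = min(0.17, 0.4) = 0.17
((not z → z) ∨ (z ∧ not y)) = max(0.34, 0.17) = 0.34
(((not z → z) ∨ (z ∧ not y)) ∧ z) = min(0.34, 0.17) = 0.17
((((not z → z) ∨ (z ∧ not y)) ∧ z) ∨ y) = max(0.17, 0.6) = 0.6
(y ∧ y) = min(0.6, 0.6) = 0.6
(y ∨ (y ∧ y)) = max(0.6, 0.6) = 0.6
((y ∨ (y ∧ y)) → y): min(1, 1 − 0.6 + 0.6) = 1
(((((not z → z) ∨ (z ∧ not y)) ∧ z) ∨ y) ∧ ((y ∨ (y ∧ y)) → y)) = min(0.6, 1) = 0.6
not (((((not z → z) ∨ (z ∧ not y)) ∧ z) ∨ y) ∧ ((y ∨ (y ∧ y)) → y)): Łukasiewicz ¬ gives 1 − 0.6 = 0.4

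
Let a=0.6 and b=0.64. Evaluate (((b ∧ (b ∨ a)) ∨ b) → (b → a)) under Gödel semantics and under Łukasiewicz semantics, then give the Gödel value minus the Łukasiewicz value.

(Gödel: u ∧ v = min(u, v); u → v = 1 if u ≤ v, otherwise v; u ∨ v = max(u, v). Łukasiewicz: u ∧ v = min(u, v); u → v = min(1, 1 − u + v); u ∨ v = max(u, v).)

-0.40

Gödel evaluation:
  (b ∨ a) = max(0.64, 0.6) = 0.64
  (b ∧ (b ∨ a)) = min(0.64, 0.64) = 0.64
  ((b ∧ (b ∨ a)) ∨ b) = max(0.64, 0.64) = 0.64
  (b → a): 0.64 > 0.6, so result = 0.6
  (((b ∧ (b ∨ a)) ∨ b) → (b → a)): 0.64 > 0.6, so result = 0.6
  Gödel value = 0.6
Łukasiewicz evaluation:
  (b ∨ a) = max(0.64, 0.6) = 0.64
  (b ∧ (b ∨ a)) = min(0.64, 0.64) = 0.64
  ((b ∧ (b ∨ a)) ∨ b) = max(0.64, 0.64) = 0.64
  (b → a): min(1, 1 − 0.64 + 0.6) = 0.96
  (((b ∧ (b ∨ a)) ∨ b) → (b → a)): min(1, 1 − 0.64 + 0.96) = 1
  Łukasiewicz value = 1
Difference: 0.6 − 1 = -0.40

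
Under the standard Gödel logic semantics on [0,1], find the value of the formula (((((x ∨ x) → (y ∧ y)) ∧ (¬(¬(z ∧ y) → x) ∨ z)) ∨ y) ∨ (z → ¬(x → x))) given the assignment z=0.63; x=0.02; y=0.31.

(x ∨ x) = max(0.02, 0.02) = 0.02
(y ∧ y) = min(0.31, 0.31) = 0.31
((x ∨ x) → (y ∧ y)): 0.02 ≤ 0.31, so result = 1
(z ∧ y) = min(0.63, 0.31) = 0.31
¬(z ∧ y): Gödel ¬ of 0.31 = 0 (operand ≠ 0)
(¬(z ∧ y) → x): 0 ≤ 0.02, so result = 1
¬(¬(z ∧ y) → x): Gödel ¬ of 1 = 0 (operand ≠ 0)
(¬(¬(z ∧ y) → x) ∨ z) = max(0, 0.63) = 0.63
(((x ∨ x) → (y ∧ y)) ∧ (¬(¬(z ∧ y) → x) ∨ z)) = min(1, 0.63) = 0.63
((((x ∨ x) → (y ∧ y)) ∧ (¬(¬(z ∧ y) → x) ∨ z)) ∨ y) = max(0.63, 0.31) = 0.63
(x → x): 0.02 ≤ 0.02, so result = 1
¬(x → x): Gödel ¬ of 1 = 0 (operand ≠ 0)
(z → ¬(x → x)): 0.63 > 0, so result = 0
(((((x ∨ x) → (y ∧ y)) ∧ (¬(¬(z ∧ y) → x) ∨ z)) ∨ y) ∨ (z → ¬(x → x))) = max(0.63, 0) = 0.63

0.63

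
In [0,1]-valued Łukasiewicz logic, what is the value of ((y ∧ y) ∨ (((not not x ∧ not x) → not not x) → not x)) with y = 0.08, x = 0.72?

0.28

(y ∧ y) = min(0.08, 0.08) = 0.08
not x: Łukasiewicz ¬ gives 1 − 0.72 = 0.28
not not x: Łukasiewicz ¬ gives 1 − 0.28 = 0.72
not x: Łukasiewicz ¬ gives 1 − 0.72 = 0.28
(not not x ∧ not x) = min(0.72, 0.28) = 0.28
not x: Łukasiewicz ¬ gives 1 − 0.72 = 0.28
not not x: Łukasiewicz ¬ gives 1 − 0.28 = 0.72
((not not x ∧ not x) → not not x): min(1, 1 − 0.28 + 0.72) = 1
not x: Łukasiewicz ¬ gives 1 − 0.72 = 0.28
(((not not x ∧ not x) → not not x) → not x): min(1, 1 − 1 + 0.28) = 0.28
((y ∧ y) ∨ (((not not x ∧ not x) → not not x) → not x)) = max(0.08, 0.28) = 0.28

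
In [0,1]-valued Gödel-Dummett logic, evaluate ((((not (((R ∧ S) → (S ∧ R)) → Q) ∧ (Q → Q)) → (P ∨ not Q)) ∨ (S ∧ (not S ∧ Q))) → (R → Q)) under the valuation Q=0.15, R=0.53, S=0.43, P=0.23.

(R ∧ S) = min(0.53, 0.43) = 0.43
(S ∧ R) = min(0.43, 0.53) = 0.43
((R ∧ S) → (S ∧ R)): 0.43 ≤ 0.43, so result = 1
(((R ∧ S) → (S ∧ R)) → Q): 1 > 0.15, so result = 0.15
not (((R ∧ S) → (S ∧ R)) → Q): Gödel ¬ of 0.15 = 0 (operand ≠ 0)
(Q → Q): 0.15 ≤ 0.15, so result = 1
(not (((R ∧ S) → (S ∧ R)) → Q) ∧ (Q → Q)) = min(0, 1) = 0
not Q: Gödel ¬ of 0.15 = 0 (operand ≠ 0)
(P ∨ not Q) = max(0.23, 0) = 0.23
((not (((R ∧ S) → (S ∧ R)) → Q) ∧ (Q → Q)) → (P ∨ not Q)): 0 ≤ 0.23, so result = 1
not S: Gödel ¬ of 0.43 = 0 (operand ≠ 0)
(not S ∧ Q) = min(0, 0.15) = 0
(S ∧ (not S ∧ Q)) = min(0.43, 0) = 0
(((not (((R ∧ S) → (S ∧ R)) → Q) ∧ (Q → Q)) → (P ∨ not Q)) ∨ (S ∧ (not S ∧ Q))) = max(1, 0) = 1
(R → Q): 0.53 > 0.15, so result = 0.15
((((not (((R ∧ S) → (S ∧ R)) → Q) ∧ (Q → Q)) → (P ∨ not Q)) ∨ (S ∧ (not S ∧ Q))) → (R → Q)): 1 > 0.15, so result = 0.15

0.15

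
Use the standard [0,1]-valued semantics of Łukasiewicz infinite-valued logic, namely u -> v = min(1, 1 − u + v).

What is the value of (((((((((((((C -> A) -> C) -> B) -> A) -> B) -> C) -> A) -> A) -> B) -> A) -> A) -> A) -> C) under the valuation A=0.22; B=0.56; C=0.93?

(C -> A): min(1, 1 − 0.93 + 0.22) = 0.29
((C -> A) -> C): min(1, 1 − 0.29 + 0.93) = 1
(((C -> A) -> C) -> B): min(1, 1 − 1 + 0.56) = 0.56
((((C -> A) -> C) -> B) -> A): min(1, 1 − 0.56 + 0.22) = 0.66
(((((C -> A) -> C) -> B) -> A) -> B): min(1, 1 − 0.66 + 0.56) = 0.9
((((((C -> A) -> C) -> B) -> A) -> B) -> C): min(1, 1 − 0.9 + 0.93) = 1
(((((((C -> A) -> C) -> B) -> A) -> B) -> C) -> A): min(1, 1 − 1 + 0.22) = 0.22
((((((((C -> A) -> C) -> B) -> A) -> B) -> C) -> A) -> A): min(1, 1 − 0.22 + 0.22) = 1
(((((((((C -> A) -> C) -> B) -> A) -> B) -> C) -> A) -> A) -> B): min(1, 1 − 1 + 0.56) = 0.56
((((((((((C -> A) -> C) -> B) -> A) -> B) -> C) -> A) -> A) -> B) -> A): min(1, 1 − 0.56 + 0.22) = 0.66
(((((((((((C -> A) -> C) -> B) -> A) -> B) -> C) -> A) -> A) -> B) -> A) -> A): min(1, 1 − 0.66 + 0.22) = 0.56
((((((((((((C -> A) -> C) -> B) -> A) -> B) -> C) -> A) -> A) -> B) -> A) -> A) -> A): min(1, 1 − 0.56 + 0.22) = 0.66
(((((((((((((C -> A) -> C) -> B) -> A) -> B) -> C) -> A) -> A) -> B) -> A) -> A) -> A) -> C): min(1, 1 − 0.66 + 0.93) = 1

1.00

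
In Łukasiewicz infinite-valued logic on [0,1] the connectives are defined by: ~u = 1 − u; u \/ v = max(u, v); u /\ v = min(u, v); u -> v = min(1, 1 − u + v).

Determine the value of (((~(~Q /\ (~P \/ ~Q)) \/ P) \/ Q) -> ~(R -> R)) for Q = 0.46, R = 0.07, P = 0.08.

0.54

~Q: Łukasiewicz ¬ gives 1 − 0.46 = 0.54
~P: Łukasiewicz ¬ gives 1 − 0.08 = 0.92
~Q: Łukasiewicz ¬ gives 1 − 0.46 = 0.54
(~P \/ ~Q) = max(0.92, 0.54) = 0.92
(~Q /\ (~P \/ ~Q)) = min(0.54, 0.92) = 0.54
~(~Q /\ (~P \/ ~Q)): Łukasiewicz ¬ gives 1 − 0.54 = 0.46
(~(~Q /\ (~P \/ ~Q)) \/ P) = max(0.46, 0.08) = 0.46
((~(~Q /\ (~P \/ ~Q)) \/ P) \/ Q) = max(0.46, 0.46) = 0.46
(R -> R): min(1, 1 − 0.07 + 0.07) = 1
~(R -> R): Łukasiewicz ¬ gives 1 − 1 = 0
(((~(~Q /\ (~P \/ ~Q)) \/ P) \/ Q) -> ~(R -> R)): min(1, 1 − 0.46 + 0) = 0.54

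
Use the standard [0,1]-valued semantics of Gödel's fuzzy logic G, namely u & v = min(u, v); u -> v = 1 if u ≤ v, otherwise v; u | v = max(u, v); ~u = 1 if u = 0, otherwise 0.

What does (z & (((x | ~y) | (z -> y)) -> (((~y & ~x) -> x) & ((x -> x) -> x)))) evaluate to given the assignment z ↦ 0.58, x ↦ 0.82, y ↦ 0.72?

~y: Gödel ¬ of 0.72 = 0 (operand ≠ 0)
(x | ~y) = max(0.82, 0) = 0.82
(z -> y): 0.58 ≤ 0.72, so result = 1
((x | ~y) | (z -> y)) = max(0.82, 1) = 1
~y: Gödel ¬ of 0.72 = 0 (operand ≠ 0)
~x: Gödel ¬ of 0.82 = 0 (operand ≠ 0)
(~y & ~x) = min(0, 0) = 0
((~y & ~x) -> x): 0 ≤ 0.82, so result = 1
(x -> x): 0.82 ≤ 0.82, so result = 1
((x -> x) -> x): 1 > 0.82, so result = 0.82
(((~y & ~x) -> x) & ((x -> x) -> x)) = min(1, 0.82) = 0.82
(((x | ~y) | (z -> y)) -> (((~y & ~x) -> x) & ((x -> x) -> x))): 1 > 0.82, so result = 0.82
(z & (((x | ~y) | (z -> y)) -> (((~y & ~x) -> x) & ((x -> x) -> x)))) = min(0.58, 0.82) = 0.58

0.58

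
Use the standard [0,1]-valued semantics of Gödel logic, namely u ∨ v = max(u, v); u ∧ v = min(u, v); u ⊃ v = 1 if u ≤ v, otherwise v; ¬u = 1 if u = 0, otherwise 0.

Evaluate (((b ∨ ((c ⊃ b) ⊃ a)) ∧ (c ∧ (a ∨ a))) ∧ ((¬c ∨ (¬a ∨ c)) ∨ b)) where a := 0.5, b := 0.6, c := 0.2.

(c ⊃ b): 0.2 ≤ 0.6, so result = 1
((c ⊃ b) ⊃ a): 1 > 0.5, so result = 0.5
(b ∨ ((c ⊃ b) ⊃ a)) = max(0.6, 0.5) = 0.6
(a ∨ a) = max(0.5, 0.5) = 0.5
(c ∧ (a ∨ a)) = min(0.2, 0.5) = 0.2
((b ∨ ((c ⊃ b) ⊃ a)) ∧ (c ∧ (a ∨ a))) = min(0.6, 0.2) = 0.2
¬c: Gödel ¬ of 0.2 = 0 (operand ≠ 0)
¬a: Gödel ¬ of 0.5 = 0 (operand ≠ 0)
(¬a ∨ c) = max(0, 0.2) = 0.2
(¬c ∨ (¬a ∨ c)) = max(0, 0.2) = 0.2
((¬c ∨ (¬a ∨ c)) ∨ b) = max(0.2, 0.6) = 0.6
(((b ∨ ((c ⊃ b) ⊃ a)) ∧ (c ∧ (a ∨ a))) ∧ ((¬c ∨ (¬a ∨ c)) ∨ b)) = min(0.2, 0.6) = 0.2

0.20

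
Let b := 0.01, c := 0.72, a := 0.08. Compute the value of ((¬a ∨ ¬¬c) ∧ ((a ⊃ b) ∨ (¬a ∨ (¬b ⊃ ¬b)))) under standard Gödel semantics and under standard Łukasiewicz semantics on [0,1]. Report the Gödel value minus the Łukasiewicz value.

0.08

Gödel evaluation:
  ¬a: Gödel ¬ of 0.08 = 0 (operand ≠ 0)
  ¬c: Gödel ¬ of 0.72 = 0 (operand ≠ 0)
  ¬¬c: Gödel ¬ of 0 = 1 (operand is 0)
  (¬a ∨ ¬¬c) = max(0, 1) = 1
  (a ⊃ b): 0.08 > 0.01, so result = 0.01
  ¬a: Gödel ¬ of 0.08 = 0 (operand ≠ 0)
  ¬b: Gödel ¬ of 0.01 = 0 (operand ≠ 0)
  ¬b: Gödel ¬ of 0.01 = 0 (operand ≠ 0)
  (¬b ⊃ ¬b): 0 ≤ 0, so result = 1
  (¬a ∨ (¬b ⊃ ¬b)) = max(0, 1) = 1
  ((a ⊃ b) ∨ (¬a ∨ (¬b ⊃ ¬b))) = max(0.01, 1) = 1
  ((¬a ∨ ¬¬c) ∧ ((a ⊃ b) ∨ (¬a ∨ (¬b ⊃ ¬b)))) = min(1, 1) = 1
  Gödel value = 1
Łukasiewicz evaluation:
  ¬a: Łukasiewicz ¬ gives 1 − 0.08 = 0.92
  ¬c: Łukasiewicz ¬ gives 1 − 0.72 = 0.28
  ¬¬c: Łukasiewicz ¬ gives 1 − 0.28 = 0.72
  (¬a ∨ ¬¬c) = max(0.92, 0.72) = 0.92
  (a ⊃ b): min(1, 1 − 0.08 + 0.01) = 0.93
  ¬a: Łukasiewicz ¬ gives 1 − 0.08 = 0.92
  ¬b: Łukasiewicz ¬ gives 1 − 0.01 = 0.99
  ¬b: Łukasiewicz ¬ gives 1 − 0.01 = 0.99
  (¬b ⊃ ¬b): min(1, 1 − 0.99 + 0.99) = 1
  (¬a ∨ (¬b ⊃ ¬b)) = max(0.92, 1) = 1
  ((a ⊃ b) ∨ (¬a ∨ (¬b ⊃ ¬b))) = max(0.93, 1) = 1
  ((¬a ∨ ¬¬c) ∧ ((a ⊃ b) ∨ (¬a ∨ (¬b ⊃ ¬b)))) = min(0.92, 1) = 0.92
  Łukasiewicz value = 0.92
Difference: 1 − 0.92 = 0.08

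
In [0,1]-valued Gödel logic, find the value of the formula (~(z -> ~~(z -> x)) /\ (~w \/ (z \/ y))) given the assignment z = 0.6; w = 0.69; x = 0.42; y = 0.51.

0.00

(z -> x): 0.6 > 0.42, so result = 0.42
~(z -> x): Gödel ¬ of 0.42 = 0 (operand ≠ 0)
~~(z -> x): Gödel ¬ of 0 = 1 (operand is 0)
(z -> ~~(z -> x)): 0.6 ≤ 1, so result = 1
~(z -> ~~(z -> x)): Gödel ¬ of 1 = 0 (operand ≠ 0)
~w: Gödel ¬ of 0.69 = 0 (operand ≠ 0)
(z \/ y) = max(0.6, 0.51) = 0.6
(~w \/ (z \/ y)) = max(0, 0.6) = 0.6
(~(z -> ~~(z -> x)) /\ (~w \/ (z \/ y))) = min(0, 0.6) = 0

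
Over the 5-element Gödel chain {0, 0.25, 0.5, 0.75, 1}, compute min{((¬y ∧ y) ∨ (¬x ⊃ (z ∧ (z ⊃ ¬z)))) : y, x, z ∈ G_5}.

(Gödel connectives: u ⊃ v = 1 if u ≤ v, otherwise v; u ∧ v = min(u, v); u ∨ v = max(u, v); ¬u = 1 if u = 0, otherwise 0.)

The minimum is attained at y = 0, x = 0, z = 0:
  ¬y: Gödel ¬ of 0 = 1 (operand is 0)
  (¬y ∧ y) = min(1, 0) = 0
  ¬x: Gödel ¬ of 0 = 1 (operand is 0)
  ¬z: Gödel ¬ of 0 = 1 (operand is 0)
  (z ⊃ ¬z): 0 ≤ 1, so result = 1
  (z ∧ (z ⊃ ¬z)) = min(0, 1) = 0
  (¬x ⊃ (z ∧ (z ⊃ ¬z))): 1 > 0, so result = 0
  ((¬y ∧ y) ∨ (¬x ⊃ (z ∧ (z ⊃ ¬z)))) = max(0, 0) = 0
Checking all 125 assignments confirms none give a value below 0.00.

0.00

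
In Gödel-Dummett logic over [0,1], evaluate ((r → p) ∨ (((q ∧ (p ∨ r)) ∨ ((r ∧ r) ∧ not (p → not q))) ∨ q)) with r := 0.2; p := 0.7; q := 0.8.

1.00

(r → p): 0.2 ≤ 0.7, so result = 1
(p ∨ r) = max(0.7, 0.2) = 0.7
(q ∧ (p ∨ r)) = min(0.8, 0.7) = 0.7
(r ∧ r) = min(0.2, 0.2) = 0.2
not q: Gödel ¬ of 0.8 = 0 (operand ≠ 0)
(p → not q): 0.7 > 0, so result = 0
not (p → not q): Gödel ¬ of 0 = 1 (operand is 0)
((r ∧ r) ∧ not (p → not q)) = min(0.2, 1) = 0.2
((q ∧ (p ∨ r)) ∨ ((r ∧ r) ∧ not (p → not q))) = max(0.7, 0.2) = 0.7
(((q ∧ (p ∨ r)) ∨ ((r ∧ r) ∧ not (p → not q))) ∨ q) = max(0.7, 0.8) = 0.8
((r → p) ∨ (((q ∧ (p ∨ r)) ∨ ((r ∧ r) ∧ not (p → not q))) ∨ q)) = max(1, 0.8) = 1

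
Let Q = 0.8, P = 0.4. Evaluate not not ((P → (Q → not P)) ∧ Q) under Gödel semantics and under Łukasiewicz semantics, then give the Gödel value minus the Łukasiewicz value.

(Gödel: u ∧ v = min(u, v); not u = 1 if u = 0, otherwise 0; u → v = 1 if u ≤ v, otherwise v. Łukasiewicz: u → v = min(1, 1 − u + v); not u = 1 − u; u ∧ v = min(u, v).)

-0.80

Gödel evaluation:
  not P: Gödel ¬ of 0.4 = 0 (operand ≠ 0)
  (Q → not P): 0.8 > 0, so result = 0
  (P → (Q → not P)): 0.4 > 0, so result = 0
  ((P → (Q → not P)) ∧ Q) = min(0, 0.8) = 0
  not ((P → (Q → not P)) ∧ Q): Gödel ¬ of 0 = 1 (operand is 0)
  not not ((P → (Q → not P)) ∧ Q): Gödel ¬ of 1 = 0 (operand ≠ 0)
  Gödel value = 0
Łukasiewicz evaluation:
  not P: Łukasiewicz ¬ gives 1 − 0.4 = 0.6
  (Q → not P): min(1, 1 − 0.8 + 0.6) = 0.8
  (P → (Q → not P)): min(1, 1 − 0.4 + 0.8) = 1
  ((P → (Q → not P)) ∧ Q) = min(1, 0.8) = 0.8
  not ((P → (Q → not P)) ∧ Q): Łukasiewicz ¬ gives 1 − 0.8 = 0.2
  not not ((P → (Q → not P)) ∧ Q): Łukasiewicz ¬ gives 1 − 0.2 = 0.8
  Łukasiewicz value = 0.8
Difference: 0 − 0.8 = -0.80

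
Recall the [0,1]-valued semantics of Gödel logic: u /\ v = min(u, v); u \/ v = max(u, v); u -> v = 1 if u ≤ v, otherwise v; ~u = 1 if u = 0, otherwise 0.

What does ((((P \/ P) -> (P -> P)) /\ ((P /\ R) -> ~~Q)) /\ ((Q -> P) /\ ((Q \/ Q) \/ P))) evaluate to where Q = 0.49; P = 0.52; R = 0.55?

0.52

(P \/ P) = max(0.52, 0.52) = 0.52
(P -> P): 0.52 ≤ 0.52, so result = 1
((P \/ P) -> (P -> P)): 0.52 ≤ 1, so result = 1
(P /\ R) = min(0.52, 0.55) = 0.52
~Q: Gödel ¬ of 0.49 = 0 (operand ≠ 0)
~~Q: Gödel ¬ of 0 = 1 (operand is 0)
((P /\ R) -> ~~Q): 0.52 ≤ 1, so result = 1
(((P \/ P) -> (P -> P)) /\ ((P /\ R) -> ~~Q)) = min(1, 1) = 1
(Q -> P): 0.49 ≤ 0.52, so result = 1
(Q \/ Q) = max(0.49, 0.49) = 0.49
((Q \/ Q) \/ P) = max(0.49, 0.52) = 0.52
((Q -> P) /\ ((Q \/ Q) \/ P)) = min(1, 0.52) = 0.52
((((P \/ P) -> (P -> P)) /\ ((P /\ R) -> ~~Q)) /\ ((Q -> P) /\ ((Q \/ Q) \/ P))) = min(1, 0.52) = 0.52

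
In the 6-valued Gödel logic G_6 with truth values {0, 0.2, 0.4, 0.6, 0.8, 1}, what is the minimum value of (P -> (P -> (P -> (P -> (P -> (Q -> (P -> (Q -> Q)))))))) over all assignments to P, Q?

Every assignment gives 1. For instance at P = 0, Q = 0:
  (Q -> Q): 0 ≤ 0, so result = 1
  (P -> (Q -> Q)): 0 ≤ 1, so result = 1
  (Q -> (P -> (Q -> Q))): 0 ≤ 1, so result = 1
  (P -> (Q -> (P -> (Q -> Q)))): 0 ≤ 1, so result = 1
  (P -> (P -> (Q -> (P -> (Q -> Q))))): 0 ≤ 1, so result = 1
  (P -> (P -> (P -> (Q -> (P -> (Q -> Q)))))): 0 ≤ 1, so result = 1
  (P -> (P -> (P -> (P -> (Q -> (P -> (Q -> Q))))))): 0 ≤ 1, so result = 1
  (P -> (P -> (P -> (P -> (P -> (Q -> (P -> (Q -> Q)))))))): 0 ≤ 1, so result = 1
All 36 assignments give value 1 — the formula is a G_6-tautology.

1.00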